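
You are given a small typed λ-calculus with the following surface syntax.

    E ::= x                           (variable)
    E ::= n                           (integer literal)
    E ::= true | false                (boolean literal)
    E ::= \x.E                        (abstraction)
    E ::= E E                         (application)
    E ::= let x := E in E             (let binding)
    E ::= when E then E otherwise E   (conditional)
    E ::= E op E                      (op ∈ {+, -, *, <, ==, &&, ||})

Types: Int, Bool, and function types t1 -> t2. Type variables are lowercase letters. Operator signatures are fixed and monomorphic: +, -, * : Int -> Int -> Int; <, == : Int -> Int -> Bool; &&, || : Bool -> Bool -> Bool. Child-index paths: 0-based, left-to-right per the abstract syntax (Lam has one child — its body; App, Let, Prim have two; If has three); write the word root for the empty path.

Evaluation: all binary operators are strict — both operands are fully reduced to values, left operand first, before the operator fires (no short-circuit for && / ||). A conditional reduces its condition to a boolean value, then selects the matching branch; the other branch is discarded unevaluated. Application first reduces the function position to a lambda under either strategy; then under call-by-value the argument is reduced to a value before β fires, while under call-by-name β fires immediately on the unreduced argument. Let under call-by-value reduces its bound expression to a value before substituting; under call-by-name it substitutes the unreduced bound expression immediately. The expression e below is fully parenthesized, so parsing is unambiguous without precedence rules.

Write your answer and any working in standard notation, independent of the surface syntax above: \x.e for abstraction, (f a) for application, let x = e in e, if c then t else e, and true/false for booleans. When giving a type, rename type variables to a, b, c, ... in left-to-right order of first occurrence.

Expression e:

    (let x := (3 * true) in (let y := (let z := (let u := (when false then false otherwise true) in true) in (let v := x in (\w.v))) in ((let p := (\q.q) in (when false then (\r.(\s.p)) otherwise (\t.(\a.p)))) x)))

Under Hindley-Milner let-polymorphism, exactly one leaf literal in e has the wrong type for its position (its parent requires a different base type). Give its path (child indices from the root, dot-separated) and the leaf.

Answer: 0.1 : true

Trace:
  unify Int ~ Int
  unify Bool ~ Int
  FAIL: mismatch Bool ~ Int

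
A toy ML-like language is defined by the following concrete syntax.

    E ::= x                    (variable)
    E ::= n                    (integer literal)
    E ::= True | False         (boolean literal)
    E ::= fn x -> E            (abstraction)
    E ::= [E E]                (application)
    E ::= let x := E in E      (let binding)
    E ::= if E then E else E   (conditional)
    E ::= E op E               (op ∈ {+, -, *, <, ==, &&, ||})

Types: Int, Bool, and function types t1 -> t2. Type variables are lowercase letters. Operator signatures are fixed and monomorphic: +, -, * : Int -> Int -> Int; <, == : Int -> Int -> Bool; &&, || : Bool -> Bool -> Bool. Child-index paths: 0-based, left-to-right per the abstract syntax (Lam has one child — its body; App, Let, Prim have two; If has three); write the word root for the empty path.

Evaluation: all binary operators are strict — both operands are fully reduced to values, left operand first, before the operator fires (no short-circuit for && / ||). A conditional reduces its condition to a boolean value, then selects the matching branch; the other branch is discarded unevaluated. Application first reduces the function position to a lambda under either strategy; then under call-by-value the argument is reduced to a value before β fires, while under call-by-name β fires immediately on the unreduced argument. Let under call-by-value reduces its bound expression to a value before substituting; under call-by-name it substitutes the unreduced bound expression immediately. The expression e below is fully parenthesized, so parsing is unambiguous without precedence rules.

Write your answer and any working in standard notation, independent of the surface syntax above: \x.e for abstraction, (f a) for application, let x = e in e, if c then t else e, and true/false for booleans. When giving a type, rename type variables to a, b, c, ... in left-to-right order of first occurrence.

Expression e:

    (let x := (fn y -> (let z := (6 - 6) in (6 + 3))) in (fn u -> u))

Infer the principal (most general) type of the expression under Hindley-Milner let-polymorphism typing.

Answer: a -> a

Trace:
  unify Int ~ Int
  unify Int ~ Int
let z : Int
  unify Int ~ Int
  unify Int ~ Int
\y._ : a -> Int
let x : forall. a -> Int
u : b
\u._ : b -> b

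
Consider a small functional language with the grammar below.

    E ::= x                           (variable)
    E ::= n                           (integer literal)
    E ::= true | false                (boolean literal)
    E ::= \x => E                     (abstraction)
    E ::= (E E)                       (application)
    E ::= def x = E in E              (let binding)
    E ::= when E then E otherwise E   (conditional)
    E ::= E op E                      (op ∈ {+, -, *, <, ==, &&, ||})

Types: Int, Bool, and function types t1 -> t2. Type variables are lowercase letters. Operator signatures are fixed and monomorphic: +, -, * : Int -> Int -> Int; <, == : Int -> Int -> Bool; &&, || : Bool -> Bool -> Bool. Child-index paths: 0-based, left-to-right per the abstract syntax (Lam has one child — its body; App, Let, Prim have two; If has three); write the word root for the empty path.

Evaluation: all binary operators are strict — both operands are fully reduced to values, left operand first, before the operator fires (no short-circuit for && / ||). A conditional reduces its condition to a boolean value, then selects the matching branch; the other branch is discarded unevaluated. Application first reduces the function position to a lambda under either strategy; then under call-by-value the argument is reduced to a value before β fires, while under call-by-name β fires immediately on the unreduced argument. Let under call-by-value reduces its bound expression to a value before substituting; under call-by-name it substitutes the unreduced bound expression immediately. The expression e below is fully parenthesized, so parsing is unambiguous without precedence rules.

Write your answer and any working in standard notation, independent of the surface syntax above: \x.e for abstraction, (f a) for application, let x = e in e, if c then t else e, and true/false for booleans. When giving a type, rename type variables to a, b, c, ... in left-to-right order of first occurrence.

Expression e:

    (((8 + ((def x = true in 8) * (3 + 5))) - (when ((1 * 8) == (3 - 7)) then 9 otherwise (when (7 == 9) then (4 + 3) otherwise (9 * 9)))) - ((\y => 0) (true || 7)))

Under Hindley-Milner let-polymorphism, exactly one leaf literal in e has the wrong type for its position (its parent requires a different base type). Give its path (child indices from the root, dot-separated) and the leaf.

Answer: 1.1.1 : 7

Derivation:
  unify Int ~ Int
let x : Bool
  unify Int ~ Int
  unify Int ~ Int
  unify Int ~ Int
  unify Int ~ Int
  unify Int ~ Int
  unify Int ~ Int
  unify Int ~ Int
  unify Int ~ Int
  unify Int ~ Int
  unify Int ~ Int
  unify Int ~ Int
  unify Int ~ Int
  unify Bool ~ Bool
  unify Int ~ Int
  unify Int ~ Int
  unify Bool ~ Bool
  unify Int ~ Int
  unify Int ~ Int
  unify Int ~ Int
  unify Int ~ Int
  unify Int ~ Int
  unify Int ~ Int
  unify Int ~ Int
  unify Int ~ Int
\y._ : a -> Int
  unify Bool ~ Bool
  unify Int ~ Bool
  FAIL: mismatch Int ~ Bool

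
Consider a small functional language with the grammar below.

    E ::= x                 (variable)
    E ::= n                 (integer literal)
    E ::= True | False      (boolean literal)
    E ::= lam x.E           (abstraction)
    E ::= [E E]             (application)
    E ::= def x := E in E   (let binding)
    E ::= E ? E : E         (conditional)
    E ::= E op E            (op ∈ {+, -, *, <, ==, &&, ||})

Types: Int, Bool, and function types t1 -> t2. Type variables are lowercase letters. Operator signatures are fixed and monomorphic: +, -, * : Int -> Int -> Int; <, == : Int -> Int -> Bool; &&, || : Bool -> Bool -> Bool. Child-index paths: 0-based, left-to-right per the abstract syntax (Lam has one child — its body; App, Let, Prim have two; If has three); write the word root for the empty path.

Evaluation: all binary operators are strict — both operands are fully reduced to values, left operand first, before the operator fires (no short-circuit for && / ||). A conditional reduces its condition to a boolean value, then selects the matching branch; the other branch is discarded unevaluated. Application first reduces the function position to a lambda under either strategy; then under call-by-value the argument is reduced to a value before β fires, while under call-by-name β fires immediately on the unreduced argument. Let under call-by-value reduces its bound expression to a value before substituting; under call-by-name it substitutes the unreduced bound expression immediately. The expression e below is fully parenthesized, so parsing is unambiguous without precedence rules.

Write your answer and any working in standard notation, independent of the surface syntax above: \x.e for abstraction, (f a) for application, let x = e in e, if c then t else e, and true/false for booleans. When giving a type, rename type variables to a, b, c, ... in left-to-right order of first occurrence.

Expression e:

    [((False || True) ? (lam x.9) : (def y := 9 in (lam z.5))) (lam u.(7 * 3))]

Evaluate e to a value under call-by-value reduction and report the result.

Working:
step 0: ((if (false || true) then (\x.9) else (let y = 9 in (\z.5))) (\u.(7 * 3)))
step 1: [delta@0.0] ((if true then (\x.9) else (let y = 9 in (\z.5))) (\u.(7 * 3)))
step 2: [if@0] ((\x.9) (\u.(7 * 3)))
step 3: [beta@root] 9

Answer: 9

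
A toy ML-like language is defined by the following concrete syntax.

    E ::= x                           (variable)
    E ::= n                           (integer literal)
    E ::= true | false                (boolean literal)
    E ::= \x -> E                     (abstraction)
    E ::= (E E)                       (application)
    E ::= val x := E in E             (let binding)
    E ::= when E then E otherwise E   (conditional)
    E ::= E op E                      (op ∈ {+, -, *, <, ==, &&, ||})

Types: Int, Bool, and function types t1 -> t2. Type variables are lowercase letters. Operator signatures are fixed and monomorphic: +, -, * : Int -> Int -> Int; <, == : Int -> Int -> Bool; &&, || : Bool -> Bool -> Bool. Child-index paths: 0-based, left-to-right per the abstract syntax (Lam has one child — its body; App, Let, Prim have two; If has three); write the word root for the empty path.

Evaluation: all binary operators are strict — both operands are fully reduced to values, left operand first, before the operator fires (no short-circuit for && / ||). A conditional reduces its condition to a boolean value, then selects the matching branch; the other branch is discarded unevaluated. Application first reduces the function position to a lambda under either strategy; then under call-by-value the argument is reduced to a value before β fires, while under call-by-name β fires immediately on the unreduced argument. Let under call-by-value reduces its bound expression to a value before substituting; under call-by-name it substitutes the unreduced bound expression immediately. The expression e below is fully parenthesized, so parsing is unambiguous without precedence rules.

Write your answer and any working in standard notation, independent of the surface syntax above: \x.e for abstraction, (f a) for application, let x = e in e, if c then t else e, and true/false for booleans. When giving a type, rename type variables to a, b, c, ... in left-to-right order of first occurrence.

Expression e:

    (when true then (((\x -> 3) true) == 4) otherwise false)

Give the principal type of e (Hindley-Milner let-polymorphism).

Answer: Bool

Trace:
  unify Bool ~ Bool
\x._ : a -> Int
  unify a -> Int ~ Bool -> b
  unify a ~ Bool
  unify Int ~ b
_ _ : Int
  unify Int ~ Int
  unify Int ~ Int
  unify Bool ~ Bool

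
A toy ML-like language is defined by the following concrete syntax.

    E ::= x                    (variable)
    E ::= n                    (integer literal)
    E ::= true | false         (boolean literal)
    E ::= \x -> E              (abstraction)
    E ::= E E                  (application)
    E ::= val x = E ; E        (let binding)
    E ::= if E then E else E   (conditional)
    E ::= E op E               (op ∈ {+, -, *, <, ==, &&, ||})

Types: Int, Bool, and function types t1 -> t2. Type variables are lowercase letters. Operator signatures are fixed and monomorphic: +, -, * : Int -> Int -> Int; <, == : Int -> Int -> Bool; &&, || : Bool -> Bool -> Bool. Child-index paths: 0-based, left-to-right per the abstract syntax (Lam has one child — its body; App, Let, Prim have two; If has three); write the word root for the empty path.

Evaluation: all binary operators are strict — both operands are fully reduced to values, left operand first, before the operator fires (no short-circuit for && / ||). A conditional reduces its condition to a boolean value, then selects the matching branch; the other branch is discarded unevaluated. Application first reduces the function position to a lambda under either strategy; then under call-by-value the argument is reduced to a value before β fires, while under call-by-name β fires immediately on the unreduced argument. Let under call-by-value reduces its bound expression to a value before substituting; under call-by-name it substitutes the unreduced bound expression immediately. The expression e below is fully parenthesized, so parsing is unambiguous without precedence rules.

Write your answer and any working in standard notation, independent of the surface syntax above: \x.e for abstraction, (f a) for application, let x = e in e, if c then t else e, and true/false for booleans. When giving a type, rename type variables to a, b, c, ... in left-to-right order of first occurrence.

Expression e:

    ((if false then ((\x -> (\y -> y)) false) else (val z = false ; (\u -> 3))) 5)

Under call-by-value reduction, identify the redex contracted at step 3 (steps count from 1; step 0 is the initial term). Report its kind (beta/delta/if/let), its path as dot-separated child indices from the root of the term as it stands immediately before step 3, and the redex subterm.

Derivation:
step 0: ((if false then ((\x.(\y.y)) false) else (let z = false in (\u.3))) 5)
step 1: [if@0] ((let z = false in (\u.3)) 5)
step 2: [let@0] ((\u.3) 5)
step 3: [beta@root] 3

Answer: beta at root : ((\u.3) 5)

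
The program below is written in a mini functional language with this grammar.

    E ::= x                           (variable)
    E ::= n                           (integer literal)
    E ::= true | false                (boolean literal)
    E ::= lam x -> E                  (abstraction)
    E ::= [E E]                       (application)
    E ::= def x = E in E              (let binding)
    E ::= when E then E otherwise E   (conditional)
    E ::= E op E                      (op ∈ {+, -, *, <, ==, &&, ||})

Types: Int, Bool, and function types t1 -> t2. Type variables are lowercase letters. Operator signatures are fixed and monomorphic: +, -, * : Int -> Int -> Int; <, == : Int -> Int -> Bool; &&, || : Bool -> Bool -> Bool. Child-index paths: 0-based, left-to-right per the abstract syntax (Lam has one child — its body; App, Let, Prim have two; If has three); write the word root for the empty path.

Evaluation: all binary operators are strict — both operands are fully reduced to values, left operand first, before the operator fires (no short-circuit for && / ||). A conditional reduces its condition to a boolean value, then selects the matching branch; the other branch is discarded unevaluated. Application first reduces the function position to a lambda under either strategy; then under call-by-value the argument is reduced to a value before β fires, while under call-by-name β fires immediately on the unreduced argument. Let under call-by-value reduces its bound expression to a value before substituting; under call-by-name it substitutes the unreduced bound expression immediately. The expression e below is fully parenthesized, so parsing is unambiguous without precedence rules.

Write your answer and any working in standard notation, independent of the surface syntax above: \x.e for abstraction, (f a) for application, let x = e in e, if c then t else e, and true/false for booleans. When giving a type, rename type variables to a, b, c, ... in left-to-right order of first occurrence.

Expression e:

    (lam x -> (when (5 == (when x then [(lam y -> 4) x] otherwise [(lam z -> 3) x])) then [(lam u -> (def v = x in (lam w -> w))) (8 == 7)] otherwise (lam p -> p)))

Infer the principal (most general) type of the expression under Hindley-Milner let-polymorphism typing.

Working:
  unify Int ~ Int
x : a
  unify a ~ Bool
\y._ : b -> Int
x : Bool
  unify b -> Int ~ Bool -> c
  unify b ~ Bool
  unify Int ~ c
_ _ : Int
\z._ : d -> Int
x : Bool
  unify d -> Int ~ Bool -> e
  unify d ~ Bool
  unify Int ~ e
_ _ : Int
  unify Int ~ Int
  unify Int ~ Int
  unify Bool ~ Bool
x : Bool
let v : Bool
w : g
\w._ : g -> g
\u._ : f -> g -> g
  unify Int ~ Int
  unify Int ~ Int
  unify f -> g -> g ~ Bool -> h
  unify f ~ Bool
  unify g -> g ~ h
_ _ : g -> g
p : i
\p._ : i -> i
  unify g -> g ~ i -> i
  unify g ~ i
  unify i ~ i
\x._ : Bool -> i -> i

Answer: Bool -> a -> a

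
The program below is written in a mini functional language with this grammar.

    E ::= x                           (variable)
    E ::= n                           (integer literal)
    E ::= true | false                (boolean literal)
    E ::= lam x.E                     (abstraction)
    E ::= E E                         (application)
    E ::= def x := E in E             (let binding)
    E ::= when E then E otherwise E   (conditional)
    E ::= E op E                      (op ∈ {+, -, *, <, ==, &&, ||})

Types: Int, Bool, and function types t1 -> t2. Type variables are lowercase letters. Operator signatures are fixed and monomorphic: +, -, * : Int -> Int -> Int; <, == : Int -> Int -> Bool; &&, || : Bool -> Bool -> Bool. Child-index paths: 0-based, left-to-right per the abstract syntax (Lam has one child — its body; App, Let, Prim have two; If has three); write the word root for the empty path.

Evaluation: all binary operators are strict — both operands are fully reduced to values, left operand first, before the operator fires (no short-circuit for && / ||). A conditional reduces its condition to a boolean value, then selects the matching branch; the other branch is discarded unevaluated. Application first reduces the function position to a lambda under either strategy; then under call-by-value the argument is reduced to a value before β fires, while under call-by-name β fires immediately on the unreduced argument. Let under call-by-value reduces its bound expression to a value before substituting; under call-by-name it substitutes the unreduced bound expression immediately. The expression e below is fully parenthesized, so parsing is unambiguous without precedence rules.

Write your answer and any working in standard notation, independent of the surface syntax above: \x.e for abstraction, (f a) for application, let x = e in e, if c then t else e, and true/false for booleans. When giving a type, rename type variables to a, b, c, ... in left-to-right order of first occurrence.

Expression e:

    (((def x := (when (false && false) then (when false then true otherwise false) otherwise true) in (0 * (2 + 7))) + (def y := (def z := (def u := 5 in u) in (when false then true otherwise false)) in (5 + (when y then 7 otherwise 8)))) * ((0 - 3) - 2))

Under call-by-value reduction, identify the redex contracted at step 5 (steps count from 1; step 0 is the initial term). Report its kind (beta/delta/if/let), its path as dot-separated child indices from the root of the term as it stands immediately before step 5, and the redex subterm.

Derivation:
step 0: (((let x = (if (false && false) then (if false then true else false) else true) in (0 * (2 + 7))) + (let y = (let z = (let u = 5 in u) in (if false then true else false)) in (5 + (if y then 7 else 8)))) * ((0 - 3) - 2))
step 1: [delta@0.0.0.0] (((let x = (if false then (if false then true else false) else true) in (0 * (2 + 7))) + (let y = (let z = (let u = 5 in u) in (if false then true else false)) in (5 + (if y then 7 else 8)))) * ((0 - 3) - 2))
step 2: [if@0.0.0] (((let x = true in (0 * (2 + 7))) + (let y = (let z = (let u = 5 in u) in (if false then true else false)) in (5 + (if y then 7 else 8)))) * ((0 - 3) - 2))
step 3: [let@0.0] (((0 * (2 + 7)) + (let y = (let z = (let u = 5 in u) in (if false then true else false)) in (5 + (if y then 7 else 8)))) * ((0 - 3) - 2))
step 4: [delta@0.0.1] (((0 * 9) + (let y = (let z = (let u = 5 in u) in (if false then true else false)) in (5 + (if y then 7 else 8)))) * ((0 - 3) - 2))
step 5: [delta@0.0] ((0 + (let y = (let z = (let u = 5 in u) in (if false then true else false)) in (5 + (if y then 7 else 8)))) * ((0 - 3) - 2))

Answer: delta at 0.0 : (0 * 9)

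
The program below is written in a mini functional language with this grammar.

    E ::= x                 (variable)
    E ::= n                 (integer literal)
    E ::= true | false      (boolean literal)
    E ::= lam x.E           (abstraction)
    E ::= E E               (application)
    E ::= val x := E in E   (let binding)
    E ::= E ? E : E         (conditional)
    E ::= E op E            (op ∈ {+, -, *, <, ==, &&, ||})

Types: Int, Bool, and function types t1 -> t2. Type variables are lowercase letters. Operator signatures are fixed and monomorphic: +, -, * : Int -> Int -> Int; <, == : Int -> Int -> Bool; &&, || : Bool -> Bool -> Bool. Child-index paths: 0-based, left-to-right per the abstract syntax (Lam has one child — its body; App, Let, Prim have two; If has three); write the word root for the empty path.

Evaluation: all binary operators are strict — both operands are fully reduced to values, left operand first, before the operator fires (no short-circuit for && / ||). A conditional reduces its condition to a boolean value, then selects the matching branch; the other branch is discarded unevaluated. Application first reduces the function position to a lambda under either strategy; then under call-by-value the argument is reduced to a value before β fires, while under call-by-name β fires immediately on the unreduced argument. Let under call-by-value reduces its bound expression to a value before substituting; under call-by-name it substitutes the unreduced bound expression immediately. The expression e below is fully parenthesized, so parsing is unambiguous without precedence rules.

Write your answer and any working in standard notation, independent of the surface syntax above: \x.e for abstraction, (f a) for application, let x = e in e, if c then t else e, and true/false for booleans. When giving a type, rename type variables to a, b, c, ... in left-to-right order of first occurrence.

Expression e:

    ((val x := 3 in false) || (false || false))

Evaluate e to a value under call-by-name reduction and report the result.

Trace:
step 0: ((let x = 3 in false) || (false || false))
step 1: [let@0] (false || (false || false))
step 2: [delta@1] (false || false)
step 3: [delta@root] false

Answer: false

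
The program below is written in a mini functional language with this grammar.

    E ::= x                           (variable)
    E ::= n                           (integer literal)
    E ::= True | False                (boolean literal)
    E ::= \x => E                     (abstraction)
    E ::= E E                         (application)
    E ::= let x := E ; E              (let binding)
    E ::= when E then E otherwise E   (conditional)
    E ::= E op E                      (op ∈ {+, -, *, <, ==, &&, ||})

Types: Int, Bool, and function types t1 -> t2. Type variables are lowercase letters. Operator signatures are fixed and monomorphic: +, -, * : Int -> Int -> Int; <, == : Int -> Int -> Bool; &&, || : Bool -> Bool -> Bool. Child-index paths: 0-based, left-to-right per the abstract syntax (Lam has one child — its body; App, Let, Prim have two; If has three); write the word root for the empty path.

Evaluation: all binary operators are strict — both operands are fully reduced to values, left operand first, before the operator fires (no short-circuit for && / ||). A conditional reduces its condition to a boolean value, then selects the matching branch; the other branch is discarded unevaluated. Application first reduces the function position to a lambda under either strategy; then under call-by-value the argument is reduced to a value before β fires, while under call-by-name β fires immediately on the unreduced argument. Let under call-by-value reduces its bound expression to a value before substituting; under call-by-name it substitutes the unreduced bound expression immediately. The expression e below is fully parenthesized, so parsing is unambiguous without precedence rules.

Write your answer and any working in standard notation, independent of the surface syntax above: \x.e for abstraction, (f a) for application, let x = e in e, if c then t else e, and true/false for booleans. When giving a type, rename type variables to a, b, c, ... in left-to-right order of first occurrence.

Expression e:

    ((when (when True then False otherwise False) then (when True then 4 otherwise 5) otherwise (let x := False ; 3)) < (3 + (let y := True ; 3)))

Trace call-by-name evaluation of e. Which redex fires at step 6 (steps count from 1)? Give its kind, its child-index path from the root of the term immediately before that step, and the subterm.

Answer: delta at root : (3 < 6)

Working:
step 0: ((if (if true then false else false) then (if true then 4 else 5) else (let x = false in 3)) < (3 + (let y = true in 3)))
step 1: [if@0.0] ((if false then (if true then 4 else 5) else (let x = false in 3)) < (3 + (let y = true in 3)))
step 2: [if@0] ((let x = false in 3) < (3 + (let y = true in 3)))
step 3: [let@0] (3 < (3 + (let y = true in 3)))
step 4: [let@1.1] (3 < (3 + 3))
step 5: [delta@1] (3 < 6)
step 6: [delta@root] true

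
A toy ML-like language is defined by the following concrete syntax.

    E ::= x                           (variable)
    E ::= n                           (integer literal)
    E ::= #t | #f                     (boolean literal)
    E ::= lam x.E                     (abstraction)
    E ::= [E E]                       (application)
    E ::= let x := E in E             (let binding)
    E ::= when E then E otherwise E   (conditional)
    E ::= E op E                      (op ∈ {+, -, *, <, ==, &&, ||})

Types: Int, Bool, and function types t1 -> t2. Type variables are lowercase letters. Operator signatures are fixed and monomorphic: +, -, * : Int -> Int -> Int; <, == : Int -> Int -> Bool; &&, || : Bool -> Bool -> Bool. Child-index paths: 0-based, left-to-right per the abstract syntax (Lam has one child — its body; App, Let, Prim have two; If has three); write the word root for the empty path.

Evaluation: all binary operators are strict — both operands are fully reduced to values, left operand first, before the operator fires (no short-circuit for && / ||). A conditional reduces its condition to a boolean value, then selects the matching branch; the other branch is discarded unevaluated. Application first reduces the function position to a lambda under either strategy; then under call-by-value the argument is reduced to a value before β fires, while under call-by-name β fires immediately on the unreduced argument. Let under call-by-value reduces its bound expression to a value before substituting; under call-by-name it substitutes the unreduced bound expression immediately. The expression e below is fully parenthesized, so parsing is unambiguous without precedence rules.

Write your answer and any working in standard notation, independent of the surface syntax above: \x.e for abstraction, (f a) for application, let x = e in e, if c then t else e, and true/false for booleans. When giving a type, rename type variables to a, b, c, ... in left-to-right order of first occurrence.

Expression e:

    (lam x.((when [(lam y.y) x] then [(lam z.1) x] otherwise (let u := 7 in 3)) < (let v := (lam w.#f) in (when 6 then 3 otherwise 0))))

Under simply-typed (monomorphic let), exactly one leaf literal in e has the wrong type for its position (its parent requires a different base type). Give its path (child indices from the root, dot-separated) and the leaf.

Answer: 0.1.1.0 : 6

Trace:
y : b
\y._ : b -> b
x : a
  unify b -> b ~ a -> c
  unify b ~ a
  unify a ~ c
_ _ : c
  unify c ~ Bool
\z._ : d -> Int
x : Bool
  unify d -> Int ~ Bool -> e
  unify d ~ Bool
  unify Int ~ e
_ _ : Int
let u : Int
  unify Int ~ Int
  unify Int ~ Int
\w._ : f -> Bool
let v : f -> Bool
  unify Int ~ Bool
  FAIL: mismatch Int ~ Bool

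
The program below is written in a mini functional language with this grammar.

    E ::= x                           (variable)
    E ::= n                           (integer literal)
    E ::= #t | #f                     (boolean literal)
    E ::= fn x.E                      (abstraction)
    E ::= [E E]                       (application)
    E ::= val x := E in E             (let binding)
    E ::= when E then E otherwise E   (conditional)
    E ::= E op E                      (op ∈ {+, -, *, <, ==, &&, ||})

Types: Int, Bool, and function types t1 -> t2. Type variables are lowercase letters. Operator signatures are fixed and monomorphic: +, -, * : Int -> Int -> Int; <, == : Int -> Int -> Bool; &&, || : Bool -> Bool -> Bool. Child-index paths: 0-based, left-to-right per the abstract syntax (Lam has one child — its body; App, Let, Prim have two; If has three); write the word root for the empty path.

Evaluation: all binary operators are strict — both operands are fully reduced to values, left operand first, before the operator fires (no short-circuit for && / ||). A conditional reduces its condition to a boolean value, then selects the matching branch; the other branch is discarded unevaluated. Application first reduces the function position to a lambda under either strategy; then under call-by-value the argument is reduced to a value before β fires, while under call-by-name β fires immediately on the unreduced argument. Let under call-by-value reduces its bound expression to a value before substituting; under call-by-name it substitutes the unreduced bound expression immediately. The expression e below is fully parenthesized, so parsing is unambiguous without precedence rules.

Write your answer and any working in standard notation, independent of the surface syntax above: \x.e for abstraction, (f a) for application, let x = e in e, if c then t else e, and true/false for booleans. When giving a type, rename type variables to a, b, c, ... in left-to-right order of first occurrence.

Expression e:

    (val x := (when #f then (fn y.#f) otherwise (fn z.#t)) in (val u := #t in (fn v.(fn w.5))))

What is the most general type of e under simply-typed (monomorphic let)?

Answer: a -> b -> Int

Derivation:
  unify Bool ~ Bool
\y._ : a -> Bool
\z._ : b -> Bool
  unify a -> Bool ~ b -> Bool
  unify a ~ b
  unify Bool ~ Bool
let x : b -> Bool
let u : Bool
\w._ : d -> Int
\v._ : c -> d -> Int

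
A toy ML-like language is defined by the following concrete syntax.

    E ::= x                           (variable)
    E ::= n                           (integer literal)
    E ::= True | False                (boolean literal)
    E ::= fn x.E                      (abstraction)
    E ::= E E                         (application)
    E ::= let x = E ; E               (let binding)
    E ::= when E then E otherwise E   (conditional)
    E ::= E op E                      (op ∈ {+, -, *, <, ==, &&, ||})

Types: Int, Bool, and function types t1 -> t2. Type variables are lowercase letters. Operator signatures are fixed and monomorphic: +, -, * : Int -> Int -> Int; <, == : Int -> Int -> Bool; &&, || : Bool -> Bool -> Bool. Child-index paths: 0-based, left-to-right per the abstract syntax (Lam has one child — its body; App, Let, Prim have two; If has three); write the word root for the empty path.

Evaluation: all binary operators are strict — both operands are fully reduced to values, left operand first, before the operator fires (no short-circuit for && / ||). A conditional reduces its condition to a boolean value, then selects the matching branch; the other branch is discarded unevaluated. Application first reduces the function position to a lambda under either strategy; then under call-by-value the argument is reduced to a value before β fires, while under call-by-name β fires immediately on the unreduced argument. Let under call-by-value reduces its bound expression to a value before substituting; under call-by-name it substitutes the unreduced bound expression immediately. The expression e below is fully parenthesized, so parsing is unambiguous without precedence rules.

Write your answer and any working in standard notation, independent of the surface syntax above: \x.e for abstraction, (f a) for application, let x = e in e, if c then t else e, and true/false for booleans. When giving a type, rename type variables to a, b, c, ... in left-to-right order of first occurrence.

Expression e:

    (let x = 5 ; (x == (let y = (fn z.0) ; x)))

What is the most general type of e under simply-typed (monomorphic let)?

Working:
let x : Int
x : Int
  unify Int ~ Int
\z._ : a -> Int
let y : a -> Int
x : Int
  unify Int ~ Int

Answer: Bool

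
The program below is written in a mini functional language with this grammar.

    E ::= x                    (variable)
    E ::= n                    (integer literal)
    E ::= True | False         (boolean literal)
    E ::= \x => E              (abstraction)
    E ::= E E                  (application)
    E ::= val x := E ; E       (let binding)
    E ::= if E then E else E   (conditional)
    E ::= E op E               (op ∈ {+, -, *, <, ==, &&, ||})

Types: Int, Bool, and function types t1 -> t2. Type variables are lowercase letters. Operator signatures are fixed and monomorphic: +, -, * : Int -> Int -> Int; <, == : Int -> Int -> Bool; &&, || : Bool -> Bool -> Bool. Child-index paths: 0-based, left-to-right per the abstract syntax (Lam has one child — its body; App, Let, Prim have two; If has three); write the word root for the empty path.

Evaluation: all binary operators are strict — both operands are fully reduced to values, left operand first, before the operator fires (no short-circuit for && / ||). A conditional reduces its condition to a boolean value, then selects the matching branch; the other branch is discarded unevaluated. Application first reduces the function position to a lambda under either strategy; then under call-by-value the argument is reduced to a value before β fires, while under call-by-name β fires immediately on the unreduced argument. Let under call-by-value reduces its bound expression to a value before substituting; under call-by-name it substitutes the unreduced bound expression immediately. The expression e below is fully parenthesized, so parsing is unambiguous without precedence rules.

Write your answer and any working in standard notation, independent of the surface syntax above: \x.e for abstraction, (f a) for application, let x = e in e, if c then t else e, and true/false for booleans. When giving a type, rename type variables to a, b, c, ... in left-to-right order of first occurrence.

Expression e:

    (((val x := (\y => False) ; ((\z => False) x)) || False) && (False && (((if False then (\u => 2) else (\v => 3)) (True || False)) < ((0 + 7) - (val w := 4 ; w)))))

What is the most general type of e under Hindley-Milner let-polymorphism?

Answer: Bool

Trace:
\y._ : a -> Bool
let x : forall. a -> Bool
\z._ : b -> Bool
x : c -> Bool
  unify b -> Bool ~ (c -> Bool) -> d
  unify b ~ c -> Bool
  unify Bool ~ d
_ _ : Bool
  unify Bool ~ Bool
  unify Bool ~ Bool
  unify Bool ~ Bool
  unify Bool ~ Bool
  unify Bool ~ Bool
\u._ : e -> Int
\v._ : f -> Int
  unify e -> Int ~ f -> Int
  unify e ~ f
  unify Int ~ Int
  unify Bool ~ Bool
  unify Bool ~ Bool
  unify f -> Int ~ Bool -> g
  unify f ~ Bool
  unify Int ~ g
_ _ : Int
  unify Int ~ Int
  unify Int ~ Int
  unify Int ~ Int
  unify Int ~ Int
let w : Int
w : Int
  unify Int ~ Int
  unify Int ~ Int
  unify Bool ~ Bool
  unify Bool ~ Bool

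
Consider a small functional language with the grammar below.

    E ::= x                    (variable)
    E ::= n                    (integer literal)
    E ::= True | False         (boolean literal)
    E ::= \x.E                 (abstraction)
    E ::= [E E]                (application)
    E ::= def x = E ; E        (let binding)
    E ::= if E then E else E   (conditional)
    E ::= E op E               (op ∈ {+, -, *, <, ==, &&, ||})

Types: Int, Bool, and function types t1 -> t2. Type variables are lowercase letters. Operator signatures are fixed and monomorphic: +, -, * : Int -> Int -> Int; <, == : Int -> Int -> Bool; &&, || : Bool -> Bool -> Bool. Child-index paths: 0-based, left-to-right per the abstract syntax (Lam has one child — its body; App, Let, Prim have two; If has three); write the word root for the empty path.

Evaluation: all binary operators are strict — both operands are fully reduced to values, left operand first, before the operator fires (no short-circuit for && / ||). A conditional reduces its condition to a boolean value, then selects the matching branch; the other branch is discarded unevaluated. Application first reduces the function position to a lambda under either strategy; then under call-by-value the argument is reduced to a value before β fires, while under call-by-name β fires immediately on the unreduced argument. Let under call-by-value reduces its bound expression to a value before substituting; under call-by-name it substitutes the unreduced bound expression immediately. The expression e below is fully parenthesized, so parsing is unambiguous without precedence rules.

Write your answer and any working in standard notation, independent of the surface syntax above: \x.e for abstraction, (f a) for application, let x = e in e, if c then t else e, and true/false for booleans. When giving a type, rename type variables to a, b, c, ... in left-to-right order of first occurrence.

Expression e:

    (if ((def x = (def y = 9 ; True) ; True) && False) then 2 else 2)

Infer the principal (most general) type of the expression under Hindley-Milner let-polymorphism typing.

Answer: Int

Derivation:
let y : Int
let x : Bool
  unify Bool ~ Bool
  unify Bool ~ Bool
  unify Bool ~ Bool
  unify Int ~ Int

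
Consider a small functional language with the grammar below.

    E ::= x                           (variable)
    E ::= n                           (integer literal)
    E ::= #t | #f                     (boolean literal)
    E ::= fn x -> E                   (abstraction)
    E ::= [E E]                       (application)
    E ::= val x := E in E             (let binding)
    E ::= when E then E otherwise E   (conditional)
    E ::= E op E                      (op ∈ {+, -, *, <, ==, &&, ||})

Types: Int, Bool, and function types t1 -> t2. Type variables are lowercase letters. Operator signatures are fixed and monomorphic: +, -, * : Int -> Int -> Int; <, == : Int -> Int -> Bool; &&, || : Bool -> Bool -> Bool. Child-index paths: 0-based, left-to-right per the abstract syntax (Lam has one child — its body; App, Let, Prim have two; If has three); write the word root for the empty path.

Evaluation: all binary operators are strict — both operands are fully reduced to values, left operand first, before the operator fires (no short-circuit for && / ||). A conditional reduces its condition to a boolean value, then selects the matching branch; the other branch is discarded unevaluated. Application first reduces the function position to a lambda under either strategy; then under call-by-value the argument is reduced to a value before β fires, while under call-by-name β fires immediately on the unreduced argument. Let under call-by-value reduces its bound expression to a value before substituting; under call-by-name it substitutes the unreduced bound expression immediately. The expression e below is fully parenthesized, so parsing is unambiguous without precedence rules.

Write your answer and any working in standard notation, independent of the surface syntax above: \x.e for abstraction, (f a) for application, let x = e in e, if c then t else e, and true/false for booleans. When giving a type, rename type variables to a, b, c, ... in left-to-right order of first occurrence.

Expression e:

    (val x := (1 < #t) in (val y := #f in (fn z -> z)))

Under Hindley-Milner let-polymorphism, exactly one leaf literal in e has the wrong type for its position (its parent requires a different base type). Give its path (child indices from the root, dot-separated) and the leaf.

Derivation:
  unify Int ~ Int
  unify Bool ~ Int
  FAIL: mismatch Bool ~ Int

Answer: 0.1 : true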